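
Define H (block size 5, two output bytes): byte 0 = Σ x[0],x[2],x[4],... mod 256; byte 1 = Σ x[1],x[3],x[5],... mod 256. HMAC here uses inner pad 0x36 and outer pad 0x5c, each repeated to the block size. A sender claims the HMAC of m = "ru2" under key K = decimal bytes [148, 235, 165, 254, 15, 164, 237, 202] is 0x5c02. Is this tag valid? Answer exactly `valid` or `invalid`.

invalid

Key decimal bytes [148, 235, 165, 254, 15, 164, 237, 202] = 94 eb a5 fe 0f a4 ed ca is 8 bytes > B = 5, so hash it first: H(key) = 35 57, then zero-pad to 5 bytes: K' = 35 57 00 00 00.
K' ⊕ ipad = 03 61 36 36 36; K' ⊕ opad = 69 0b 5c 5c 5c.
Inner hash: even-index sum = 228 mod 256 = 228; odd-index sum = 315 mod 256 = 59 → e4 3b.
Outer hash (recomputed tag): even-index sum = 348 mod 256 = 92; odd-index sum = 331 mod 256 = 75 → 5c 4b.
Recomputed tag = 5c4b; claimed = 5c02 → mismatch.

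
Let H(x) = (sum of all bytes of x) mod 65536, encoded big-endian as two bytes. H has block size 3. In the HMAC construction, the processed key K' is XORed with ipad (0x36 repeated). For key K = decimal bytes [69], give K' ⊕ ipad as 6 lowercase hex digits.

Key decimal bytes [69] = 45 is 1 byte ≤ B = 3; zero-pad to 3 bytes: K' = 45 00 00.
XOR each byte with 0x36: 45⊕36=73, 00⊕36=36, 00⊕36=36.

733636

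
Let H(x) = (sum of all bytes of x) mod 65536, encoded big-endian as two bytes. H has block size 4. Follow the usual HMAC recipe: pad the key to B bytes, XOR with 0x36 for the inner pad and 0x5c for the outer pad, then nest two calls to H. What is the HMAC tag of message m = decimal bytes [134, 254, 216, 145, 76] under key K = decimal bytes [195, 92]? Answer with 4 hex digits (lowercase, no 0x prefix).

0160

Key decimal bytes [195, 92] = c3 5c is 2 bytes ≤ B = 4; zero-pad to 4 bytes: K' = c3 5c 00 00.
K' ⊕ ipad = f5 6a 36 36.  K' ⊕ opad = 9f 00 5c 5c.
Inner input = (K'⊕ipad) ∥ m = f5 6a 36 36 ∥ 86 fe d8 91 4c.
Inner hash: sum = 245+106+54+54+134+254+216+145+76 = 1284 → 05 04.
Outer input = (K'⊕opad) ∥ inner = 9f 00 5c 5c ∥ 05 04.
Outer hash (tag): sum = 159+0+92+92+5+4 = 352 → 01 60.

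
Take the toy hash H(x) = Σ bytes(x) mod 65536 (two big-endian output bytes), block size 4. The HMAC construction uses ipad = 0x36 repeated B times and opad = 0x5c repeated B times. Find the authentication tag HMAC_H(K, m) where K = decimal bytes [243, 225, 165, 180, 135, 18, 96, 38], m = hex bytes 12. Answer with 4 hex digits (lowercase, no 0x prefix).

Key decimal bytes [243, 225, 165, 180, 135, 18, 96, 38] = f3 e1 a5 b4 87 12 60 26 is 8 bytes > B = 4, so hash it first: H(key) = 04 4c, then zero-pad to 4 bytes: K' = 04 4c 00 00.
K' ⊕ ipad = 32 7a 36 36.  K' ⊕ opad = 58 10 5c 5c.
Inner input = (K'⊕ipad) ∥ m = 32 7a 36 36 ∥ 12.
Inner hash: sum = 50+122+54+54+18 = 298 → 01 2a.
Outer input = (K'⊕opad) ∥ inner = 58 10 5c 5c ∥ 01 2a.
Outer hash (tag): sum = 88+16+92+92+1+42 = 331 → 01 4b.

014b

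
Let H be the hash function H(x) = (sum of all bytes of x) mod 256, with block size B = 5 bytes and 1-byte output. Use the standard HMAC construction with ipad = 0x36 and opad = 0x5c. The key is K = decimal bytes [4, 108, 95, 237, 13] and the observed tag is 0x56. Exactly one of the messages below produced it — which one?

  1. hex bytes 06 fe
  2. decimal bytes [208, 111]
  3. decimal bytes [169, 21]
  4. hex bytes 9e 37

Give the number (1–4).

3

Key decimal bytes [4, 108, 95, 237, 13] = 04 6c 5f ed 0d is exactly B = 5 bytes: K' = 04 6c 5f ed 0d.
K' ⊕ ipad = 32 5a 69 db 3b; K' ⊕ opad = 58 30 03 b1 51.
m1: inner = H(32 5a 69 db 3b 06 fe) = 0f; tag = H(58 30 03 b1 51 0f) = 9c
m2: inner = H(32 5a 69 db 3b d0 6f) = 4a; tag = H(58 30 03 b1 51 4a) = d7
m3: inner = H(32 5a 69 db 3b a9 15) = c9; tag = H(58 30 03 b1 51 c9) = 56 ← matches
m4: inner = H(32 5a 69 db 3b 9e 37) = e0; tag = H(58 30 03 b1 51 e0) = 6d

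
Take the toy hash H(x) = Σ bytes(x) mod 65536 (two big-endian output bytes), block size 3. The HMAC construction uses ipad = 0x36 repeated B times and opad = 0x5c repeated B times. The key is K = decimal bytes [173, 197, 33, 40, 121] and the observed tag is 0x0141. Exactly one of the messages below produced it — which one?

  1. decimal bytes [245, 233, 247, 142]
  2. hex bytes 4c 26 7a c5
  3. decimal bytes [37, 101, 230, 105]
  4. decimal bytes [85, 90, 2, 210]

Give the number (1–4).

Key decimal bytes [173, 197, 33, 40, 121] = ad c5 21 28 79 is 5 bytes > B = 3, so hash it first: H(key) = 02 34, then zero-pad to 3 bytes: K' = 02 34 00.
K' ⊕ ipad = 34 02 36; K' ⊕ opad = 5e 68 5c.
m1: inner = H(34 02 36 f5 e9 f7 8e) = 03 cf; tag = H(5e 68 5c 03 cf) = 01f4
m2: inner = H(34 02 36 4c 26 7a c5) = 02 1d; tag = H(5e 68 5c 02 1d) = 0141 ← matches
m3: inner = H(34 02 36 25 65 e6 69) = 02 45; tag = H(5e 68 5c 02 45) = 0169
m4: inner = H(34 02 36 55 5a 02 d2) = 01 ef; tag = H(5e 68 5c 01 ef) = 0212

2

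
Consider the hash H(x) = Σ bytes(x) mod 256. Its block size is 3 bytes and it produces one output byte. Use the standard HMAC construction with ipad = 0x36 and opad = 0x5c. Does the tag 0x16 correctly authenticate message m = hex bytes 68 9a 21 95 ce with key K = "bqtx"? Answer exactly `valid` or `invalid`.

Key "bqtx" = 62 71 74 78 is 4 bytes > B = 3, so hash it first: H(key) = bf, then zero-pad to 3 bytes: K' = bf 00 00.
K' ⊕ ipad = 89 36 36; K' ⊕ opad = e3 5c 5c.
Inner hash: sum = 137+54+54+104+154+33+149+206 = 891; mod 256 = 123 → 7b.
Outer hash (recomputed tag): sum = 227+92+92+123 = 534; mod 256 = 22 → 16.
Recomputed tag = 16; claimed = 16 → match.

valid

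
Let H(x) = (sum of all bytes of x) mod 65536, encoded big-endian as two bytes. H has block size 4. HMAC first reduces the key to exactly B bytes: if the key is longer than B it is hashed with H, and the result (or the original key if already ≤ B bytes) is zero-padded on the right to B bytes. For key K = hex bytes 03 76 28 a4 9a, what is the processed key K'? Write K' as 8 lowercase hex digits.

01df0000

|K| = 5 > B = 4, so first hash the key.
H(K): sum = 3+118+40+164+154 = 479 → 01 df.
Zero-pad H(K) = 01 df to 4 bytes: K' = 01 df 00 00.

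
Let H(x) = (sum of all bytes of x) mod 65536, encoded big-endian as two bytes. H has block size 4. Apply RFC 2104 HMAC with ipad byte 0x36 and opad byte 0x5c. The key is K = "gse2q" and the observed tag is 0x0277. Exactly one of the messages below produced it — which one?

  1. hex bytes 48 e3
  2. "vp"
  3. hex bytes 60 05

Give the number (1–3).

Key "gse2q" = 67 73 65 32 71 is 5 bytes > B = 4, so hash it first: H(key) = 01 e2, then zero-pad to 4 bytes: K' = 01 e2 00 00.
K' ⊕ ipad = 37 d4 36 36; K' ⊕ opad = 5d be 5c 5c.
m1: inner = H(37 d4 36 36 48 e3) = 02 a2; tag = H(5d be 5c 5c 02 a2) = 0277 ← matches
m2: inner = H(37 d4 36 36 76 70) = 02 5d; tag = H(5d be 5c 5c 02 5d) = 0232
m3: inner = H(37 d4 36 36 60 05) = 01 dc; tag = H(5d be 5c 5c 01 dc) = 02b0

1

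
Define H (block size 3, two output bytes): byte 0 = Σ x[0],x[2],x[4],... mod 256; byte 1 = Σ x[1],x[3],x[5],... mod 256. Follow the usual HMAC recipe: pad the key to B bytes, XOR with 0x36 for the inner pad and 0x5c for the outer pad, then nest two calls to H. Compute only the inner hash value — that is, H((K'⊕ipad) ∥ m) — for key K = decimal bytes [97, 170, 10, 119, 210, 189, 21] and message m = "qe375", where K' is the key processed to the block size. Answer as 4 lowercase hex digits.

Key decimal bytes [97, 170, 10, 119, 210, 189, 21] = 61 aa 0a 77 d2 bd 15 is 7 bytes > B = 3, so hash it first: H(key) = 52 de, then zero-pad to 3 bytes: K' = 52 de 00.
K' ⊕ ipad = 64 e8 36.
Inner input = 64 e8 36 ∥ 71 65 33 37 35.
Inner hash: even-index sum = 310 mod 256 = 54; odd-index sum = 449 mod 256 = 193 → 36 c1.

36c1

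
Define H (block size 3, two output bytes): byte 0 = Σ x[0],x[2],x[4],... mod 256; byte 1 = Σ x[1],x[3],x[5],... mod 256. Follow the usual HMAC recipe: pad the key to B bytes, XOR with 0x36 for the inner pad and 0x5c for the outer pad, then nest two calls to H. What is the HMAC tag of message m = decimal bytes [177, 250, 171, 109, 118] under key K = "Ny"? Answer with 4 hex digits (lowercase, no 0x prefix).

Key "Ny" = 4e 79 is 2 bytes ≤ B = 3; zero-pad to 3 bytes: K' = 4e 79 00.
K' ⊕ ipad = 78 4f 36.  K' ⊕ opad = 12 25 5c.
Inner input = (K'⊕ipad) ∥ m = 78 4f 36 ∥ b1 fa ab 6d 76.
Inner hash: even-index sum = 533 mod 256 = 21; odd-index sum = 545 mod 256 = 33 → 15 21.
Outer input = (K'⊕opad) ∥ inner = 12 25 5c ∥ 15 21.
Outer hash (tag): even-index sum = 143 mod 256 = 143; odd-index sum = 58 mod 256 = 58 → 8f 3a.

8f3a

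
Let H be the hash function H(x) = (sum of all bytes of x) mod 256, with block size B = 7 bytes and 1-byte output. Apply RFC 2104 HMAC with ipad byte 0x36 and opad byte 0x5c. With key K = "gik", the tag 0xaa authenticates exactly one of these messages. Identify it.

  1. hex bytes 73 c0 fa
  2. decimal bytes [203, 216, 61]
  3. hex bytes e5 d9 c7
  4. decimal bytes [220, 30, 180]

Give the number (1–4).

Key "gik" = 67 69 6b is 3 bytes ≤ B = 7; zero-pad to 7 bytes: K' = 67 69 6b 00 00 00 00.
K' ⊕ ipad = 51 5f 5d 36 36 36 36; K' ⊕ opad = 3b 35 37 5c 5c 5c 5c.
m1: inner = H(51 5f 5d 36 36 36 36 73 c0 fa) = 12; tag = H(3b 35 37 5c 5c 5c 5c 12) = 29
m2: inner = H(51 5f 5d 36 36 36 36 cb d8 3d) = c5; tag = H(3b 35 37 5c 5c 5c 5c c5) = dc
m3: inner = H(51 5f 5d 36 36 36 36 e5 d9 c7) = 6a; tag = H(3b 35 37 5c 5c 5c 5c 6a) = 81
m4: inner = H(51 5f 5d 36 36 36 36 dc 1e b4) = 93; tag = H(3b 35 37 5c 5c 5c 5c 93) = aa ← matches

4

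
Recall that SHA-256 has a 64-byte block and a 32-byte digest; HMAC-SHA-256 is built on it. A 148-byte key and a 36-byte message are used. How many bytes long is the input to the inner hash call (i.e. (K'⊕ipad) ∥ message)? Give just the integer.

100

Key is 148 > 64 bytes, so it is hashed to 32 bytes then zero-padded to 64: |K'| = 64.
Inner input = (K'⊕ipad) ∥ m → 64 + 36 = 100 bytes.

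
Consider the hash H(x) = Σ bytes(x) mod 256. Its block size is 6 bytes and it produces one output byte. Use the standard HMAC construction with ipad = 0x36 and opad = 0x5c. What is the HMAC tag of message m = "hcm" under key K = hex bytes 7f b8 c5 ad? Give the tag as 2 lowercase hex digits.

Key hex bytes 7f b8 c5 ad is 4 bytes ≤ B = 6; zero-pad to 6 bytes: K' = 7f b8 c5 ad 00 00.
K' ⊕ ipad = 49 8e f3 9b 36 36.  K' ⊕ opad = 23 e4 99 f1 5c 5c.
Inner input = (K'⊕ipad) ∥ m = 49 8e f3 9b 36 36 ∥ 68 63 6d.
Inner hash: sum = 73+142+243+155+54+54+104+99+109 = 1033; mod 256 = 9 → 09.
Outer input = (K'⊕opad) ∥ inner = 23 e4 99 f1 5c 5c ∥ 09.
Outer hash (tag): sum = 35+228+153+241+92+92+9 = 850; mod 256 = 82 → 52.

52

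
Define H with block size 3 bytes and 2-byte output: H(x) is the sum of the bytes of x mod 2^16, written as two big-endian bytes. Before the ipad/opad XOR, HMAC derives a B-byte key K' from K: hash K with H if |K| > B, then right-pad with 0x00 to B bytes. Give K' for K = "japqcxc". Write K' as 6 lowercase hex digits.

02ea00

|K| = 7 > B = 3, so first hash the key.
H(K): sum = 106+97+112+113+99+120+99 = 746 → 02 ea.
Zero-pad H(K) = 02 ea to 3 bytes: K' = 02 ea 00.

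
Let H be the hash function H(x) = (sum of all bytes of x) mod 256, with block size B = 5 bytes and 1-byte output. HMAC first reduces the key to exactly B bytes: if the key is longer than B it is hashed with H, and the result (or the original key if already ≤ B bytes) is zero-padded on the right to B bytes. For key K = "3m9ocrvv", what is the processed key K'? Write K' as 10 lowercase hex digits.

0900000000

|K| = 8 > B = 5, so first hash the key.
H(K): sum = 51+109+57+111+99+114+118+118 = 777; mod 256 = 9 → 09.
Zero-pad H(K) = 09 to 5 bytes: K' = 09 00 00 00 00.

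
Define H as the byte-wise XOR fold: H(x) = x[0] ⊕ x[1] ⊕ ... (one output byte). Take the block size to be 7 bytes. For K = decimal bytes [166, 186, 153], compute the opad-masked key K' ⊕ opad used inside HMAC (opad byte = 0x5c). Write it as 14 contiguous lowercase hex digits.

fae6c55c5c5c5c

Key decimal bytes [166, 186, 153] = a6 ba 99 is 3 bytes ≤ B = 7; zero-pad to 7 bytes: K' = a6 ba 99 00 00 00 00.
XOR each byte with 0x5c: a6⊕5c=fa, ba⊕5c=e6, 99⊕5c=c5, 00⊕5c=5c, 00⊕5c=5c, 00⊕5c=5c, 00⊕5c=5c.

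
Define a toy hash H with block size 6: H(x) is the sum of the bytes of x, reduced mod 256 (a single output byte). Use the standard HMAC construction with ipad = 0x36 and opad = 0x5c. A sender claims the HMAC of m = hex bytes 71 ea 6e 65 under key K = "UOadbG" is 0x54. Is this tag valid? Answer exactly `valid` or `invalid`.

invalid

Key "UOadbG" = 55 4f 61 64 62 47 is exactly B = 6 bytes: K' = 55 4f 61 64 62 47.
K' ⊕ ipad = 63 79 57 52 54 71; K' ⊕ opad = 09 13 3d 38 3e 1b.
Inner hash: sum = 99+121+87+82+84+113+113+234+110+101 = 1144; mod 256 = 120 → 78.
Outer hash (recomputed tag): sum = 9+19+61+56+62+27+120 = 354; mod 256 = 98 → 62.
Recomputed tag = 62; claimed = 54 → mismatch.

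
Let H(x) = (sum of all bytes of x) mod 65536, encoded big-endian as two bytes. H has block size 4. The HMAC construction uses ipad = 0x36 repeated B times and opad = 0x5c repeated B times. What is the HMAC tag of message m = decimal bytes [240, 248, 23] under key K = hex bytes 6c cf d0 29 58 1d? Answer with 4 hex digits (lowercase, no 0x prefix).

024c

Key hex bytes 6c cf d0 29 58 1d is 6 bytes > B = 4, so hash it first: H(key) = 02 a9, then zero-pad to 4 bytes: K' = 02 a9 00 00.
K' ⊕ ipad = 34 9f 36 36.  K' ⊕ opad = 5e f5 5c 5c.
Inner input = (K'⊕ipad) ∥ m = 34 9f 36 36 ∥ f0 f8 17.
Inner hash: sum = 52+159+54+54+240+248+23 = 830 → 03 3e.
Outer input = (K'⊕opad) ∥ inner = 5e f5 5c 5c ∥ 03 3e.
Outer hash (tag): sum = 94+245+92+92+3+62 = 588 → 02 4c.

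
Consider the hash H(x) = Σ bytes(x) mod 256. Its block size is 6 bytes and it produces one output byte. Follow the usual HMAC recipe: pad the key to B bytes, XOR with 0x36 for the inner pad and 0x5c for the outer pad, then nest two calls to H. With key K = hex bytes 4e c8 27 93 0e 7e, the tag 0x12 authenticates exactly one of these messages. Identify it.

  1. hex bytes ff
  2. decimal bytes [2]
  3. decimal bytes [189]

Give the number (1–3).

Key hex bytes 4e c8 27 93 0e 7e is exactly B = 6 bytes: K' = 4e c8 27 93 0e 7e.
K' ⊕ ipad = 78 fe 11 a5 38 48; K' ⊕ opad = 12 94 7b cf 52 22.
m1: inner = H(78 fe 11 a5 38 48 ff) = ab; tag = H(12 94 7b cf 52 22 ab) = 0f
m2: inner = H(78 fe 11 a5 38 48 02) = ae; tag = H(12 94 7b cf 52 22 ae) = 12 ← matches
m3: inner = H(78 fe 11 a5 38 48 bd) = 69; tag = H(12 94 7b cf 52 22 69) = cd

2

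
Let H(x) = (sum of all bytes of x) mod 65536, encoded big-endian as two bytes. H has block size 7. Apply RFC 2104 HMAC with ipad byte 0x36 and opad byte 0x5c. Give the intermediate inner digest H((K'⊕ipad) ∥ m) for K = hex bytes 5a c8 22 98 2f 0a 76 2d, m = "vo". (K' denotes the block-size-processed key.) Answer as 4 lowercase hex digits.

Key hex bytes 5a c8 22 98 2f 0a 76 2d is 8 bytes > B = 7, so hash it first: H(key) = 02 b8, then zero-pad to 7 bytes: K' = 02 b8 00 00 00 00 00.
K' ⊕ ipad = 34 8e 36 36 36 36 36.
Inner input = 34 8e 36 36 36 36 36 ∥ 76 6f.
Inner hash: sum = 52+142+54+54+54+54+54+118+111 = 693 → 02 b5.

02b5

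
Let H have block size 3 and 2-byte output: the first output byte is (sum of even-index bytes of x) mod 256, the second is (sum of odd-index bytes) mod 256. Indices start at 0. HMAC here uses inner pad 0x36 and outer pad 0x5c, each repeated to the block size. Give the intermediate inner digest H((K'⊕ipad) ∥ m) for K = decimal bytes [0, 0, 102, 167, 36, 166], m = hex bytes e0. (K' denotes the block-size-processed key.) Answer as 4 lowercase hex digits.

Key decimal bytes [0, 0, 102, 167, 36, 166] = 00 00 66 a7 24 a6 is 6 bytes > B = 3, so hash it first: H(key) = 8a 4d, then zero-pad to 3 bytes: K' = 8a 4d 00.
K' ⊕ ipad = bc 7b 36.
Inner input = bc 7b 36 ∥ e0.
Inner hash: even-index sum = 242 mod 256 = 242; odd-index sum = 347 mod 256 = 91 → f2 5b.

f25b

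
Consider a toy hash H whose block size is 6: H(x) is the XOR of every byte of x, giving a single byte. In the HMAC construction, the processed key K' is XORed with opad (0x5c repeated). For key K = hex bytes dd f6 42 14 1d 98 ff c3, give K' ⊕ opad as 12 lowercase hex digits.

985c5c5c5c5c

Key hex bytes dd f6 42 14 1d 98 ff c3 is 8 bytes > B = 6, so hash it first: H(key) = c4, then zero-pad to 6 bytes: K' = c4 00 00 00 00 00.
XOR each byte with 0x5c: c4⊕5c=98, 00⊕5c=5c, 00⊕5c=5c, 00⊕5c=5c, 00⊕5c=5c, 00⊕5c=5c.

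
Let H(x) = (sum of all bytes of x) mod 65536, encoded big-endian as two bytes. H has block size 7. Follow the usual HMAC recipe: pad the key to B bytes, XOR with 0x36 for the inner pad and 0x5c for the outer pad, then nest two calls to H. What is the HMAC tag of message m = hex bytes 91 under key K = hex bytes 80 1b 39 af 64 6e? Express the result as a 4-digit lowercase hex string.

043f

Key hex bytes 80 1b 39 af 64 6e is 6 bytes ≤ B = 7; zero-pad to 7 bytes: K' = 80 1b 39 af 64 6e 00.
K' ⊕ ipad = b6 2d 0f 99 52 58 36.  K' ⊕ opad = dc 47 65 f3 38 32 5c.
Inner input = (K'⊕ipad) ∥ m = b6 2d 0f 99 52 58 36 ∥ 91.
Inner hash: sum = 182+45+15+153+82+88+54+145 = 764 → 02 fc.
Outer input = (K'⊕opad) ∥ inner = dc 47 65 f3 38 32 5c ∥ 02 fc.
Outer hash (tag): sum = 220+71+101+243+56+50+92+2+252 = 1087 → 04 3f.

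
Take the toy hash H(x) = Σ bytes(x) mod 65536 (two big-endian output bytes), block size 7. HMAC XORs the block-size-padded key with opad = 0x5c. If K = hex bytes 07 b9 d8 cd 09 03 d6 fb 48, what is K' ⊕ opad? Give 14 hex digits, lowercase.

Key hex bytes 07 b9 d8 cd 09 03 d6 fb 48 is 9 bytes > B = 7, so hash it first: H(key) = 04 8a, then zero-pad to 7 bytes: K' = 04 8a 00 00 00 00 00.
XOR each byte with 0x5c: 04⊕5c=58, 8a⊕5c=d6, 00⊕5c=5c, 00⊕5c=5c, 00⊕5c=5c, 00⊕5c=5c, 00⊕5c=5c.

58d65c5c5c5c5c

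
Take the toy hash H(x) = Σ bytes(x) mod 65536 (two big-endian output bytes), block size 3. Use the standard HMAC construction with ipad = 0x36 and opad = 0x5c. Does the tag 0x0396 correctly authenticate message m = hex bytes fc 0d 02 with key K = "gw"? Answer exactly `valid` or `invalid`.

invalid

Key "gw" = 67 77 is 2 bytes ≤ B = 3; zero-pad to 3 bytes: K' = 67 77 00.
K' ⊕ ipad = 51 41 36; K' ⊕ opad = 3b 2b 5c.
Inner hash: sum = 81+65+54+252+13+2 = 467 → 01 d3.
Outer hash (recomputed tag): sum = 59+43+92+1+211 = 406 → 01 96.
Recomputed tag = 0196; claimed = 0396 → mismatch.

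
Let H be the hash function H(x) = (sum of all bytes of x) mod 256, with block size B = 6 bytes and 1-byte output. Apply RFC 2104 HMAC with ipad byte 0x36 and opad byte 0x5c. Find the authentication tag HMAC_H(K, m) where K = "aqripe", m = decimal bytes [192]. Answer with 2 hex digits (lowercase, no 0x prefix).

cc

Key "aqripe" = 61 71 72 69 70 65 is exactly B = 6 bytes: K' = 61 71 72 69 70 65.
K' ⊕ ipad = 57 47 44 5f 46 53.  K' ⊕ opad = 3d 2d 2e 35 2c 39.
Inner input = (K'⊕ipad) ∥ m = 57 47 44 5f 46 53 ∥ c0.
Inner hash: sum = 87+71+68+95+70+83+192 = 666; mod 256 = 154 → 9a.
Outer input = (K'⊕opad) ∥ inner = 3d 2d 2e 35 2c 39 ∥ 9a.
Outer hash (tag): sum = 61+45+46+53+44+57+154 = 460; mod 256 = 204 → cc.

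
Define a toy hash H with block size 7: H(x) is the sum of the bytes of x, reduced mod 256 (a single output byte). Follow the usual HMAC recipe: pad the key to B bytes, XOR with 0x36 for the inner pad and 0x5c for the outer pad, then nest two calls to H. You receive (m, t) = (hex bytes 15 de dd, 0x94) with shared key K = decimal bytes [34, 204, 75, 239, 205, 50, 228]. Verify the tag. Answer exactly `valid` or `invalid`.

Key decimal bytes [34, 204, 75, 239, 205, 50, 228] = 22 cc 4b ef cd 32 e4 is exactly B = 7 bytes: K' = 22 cc 4b ef cd 32 e4.
K' ⊕ ipad = 14 fa 7d d9 fb 04 d2; K' ⊕ opad = 7e 90 17 b3 91 6e b8.
Inner hash: sum = 20+250+125+217+251+4+210+21+222+221 = 1541; mod 256 = 5 → 05.
Outer hash (recomputed tag): sum = 126+144+23+179+145+110+184+5 = 916; mod 256 = 148 → 94.
Recomputed tag = 94; claimed = 94 → match.

valid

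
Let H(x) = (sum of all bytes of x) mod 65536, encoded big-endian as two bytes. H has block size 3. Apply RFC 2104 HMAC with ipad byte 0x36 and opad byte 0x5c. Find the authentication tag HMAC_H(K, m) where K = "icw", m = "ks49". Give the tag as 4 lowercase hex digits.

Key "icw" = 69 63 77 is exactly B = 3 bytes: K' = 69 63 77.
K' ⊕ ipad = 5f 55 41.  K' ⊕ opad = 35 3f 2b.
Inner input = (K'⊕ipad) ∥ m = 5f 55 41 ∥ 6b 73 34 39.
Inner hash: sum = 95+85+65+107+115+52+57 = 576 → 02 40.
Outer input = (K'⊕opad) ∥ inner = 35 3f 2b ∥ 02 40.
Outer hash (tag): sum = 53+63+43+2+64 = 225 → 00 e1.

00e1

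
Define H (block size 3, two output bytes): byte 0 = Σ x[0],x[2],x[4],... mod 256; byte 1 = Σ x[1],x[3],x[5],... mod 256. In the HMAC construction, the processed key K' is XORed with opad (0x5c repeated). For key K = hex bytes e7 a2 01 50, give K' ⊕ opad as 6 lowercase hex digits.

Key hex bytes e7 a2 01 50 is 4 bytes > B = 3, so hash it first: H(key) = e8 f2, then zero-pad to 3 bytes: K' = e8 f2 00.
XOR each byte with 0x5c: e8⊕5c=b4, f2⊕5c=ae, 00⊕5c=5c.

b4ae5c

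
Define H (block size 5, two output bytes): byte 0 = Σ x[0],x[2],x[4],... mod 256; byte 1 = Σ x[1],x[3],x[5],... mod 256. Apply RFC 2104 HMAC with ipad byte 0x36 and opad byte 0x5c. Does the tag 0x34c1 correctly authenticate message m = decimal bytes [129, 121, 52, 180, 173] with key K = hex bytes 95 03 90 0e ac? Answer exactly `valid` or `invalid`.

invalid

Key hex bytes 95 03 90 0e ac is exactly B = 5 bytes: K' = 95 03 90 0e ac.
K' ⊕ ipad = a3 35 a6 38 9a; K' ⊕ opad = c9 5f cc 52 f0.
Inner hash: even-index sum = 784 mod 256 = 16; odd-index sum = 463 mod 256 = 207 → 10 cf.
Outer hash (recomputed tag): even-index sum = 852 mod 256 = 84; odd-index sum = 193 mod 256 = 193 → 54 c1.
Recomputed tag = 54c1; claimed = 34c1 → mismatch.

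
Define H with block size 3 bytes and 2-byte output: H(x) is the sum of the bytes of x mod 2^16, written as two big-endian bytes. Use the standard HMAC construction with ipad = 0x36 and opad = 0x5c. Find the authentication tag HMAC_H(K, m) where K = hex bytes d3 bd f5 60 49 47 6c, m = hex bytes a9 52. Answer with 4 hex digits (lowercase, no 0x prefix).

01b7

Key hex bytes d3 bd f5 60 49 47 6c is 7 bytes > B = 3, so hash it first: H(key) = 03 e1, then zero-pad to 3 bytes: K' = 03 e1 00.
K' ⊕ ipad = 35 d7 36.  K' ⊕ opad = 5f bd 5c.
Inner input = (K'⊕ipad) ∥ m = 35 d7 36 ∥ a9 52.
Inner hash: sum = 53+215+54+169+82 = 573 → 02 3d.
Outer input = (K'⊕opad) ∥ inner = 5f bd 5c ∥ 02 3d.
Outer hash (tag): sum = 95+189+92+2+61 = 439 → 01 b7.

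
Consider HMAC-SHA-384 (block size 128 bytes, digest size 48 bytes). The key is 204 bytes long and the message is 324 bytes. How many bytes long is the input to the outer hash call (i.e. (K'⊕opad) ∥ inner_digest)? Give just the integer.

176

Key is 204 > 128 bytes, so it is hashed to 48 bytes then zero-padded to 128: |K'| = 128.
Outer input = (K'⊕opad) ∥ H(inner) → 128 + 48 = 176 bytes.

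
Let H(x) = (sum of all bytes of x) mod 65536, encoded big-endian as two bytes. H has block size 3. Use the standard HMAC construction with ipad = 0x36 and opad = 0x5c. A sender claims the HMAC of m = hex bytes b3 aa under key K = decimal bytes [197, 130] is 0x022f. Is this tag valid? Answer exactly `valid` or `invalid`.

Key decimal bytes [197, 130] = c5 82 is 2 bytes ≤ B = 3; zero-pad to 3 bytes: K' = c5 82 00.
K' ⊕ ipad = f3 b4 36; K' ⊕ opad = 99 de 5c.
Inner hash: sum = 243+180+54+179+170 = 826 → 03 3a.
Outer hash (recomputed tag): sum = 153+222+92+3+58 = 528 → 02 10.
Recomputed tag = 0210; claimed = 022f → mismatch.

invalid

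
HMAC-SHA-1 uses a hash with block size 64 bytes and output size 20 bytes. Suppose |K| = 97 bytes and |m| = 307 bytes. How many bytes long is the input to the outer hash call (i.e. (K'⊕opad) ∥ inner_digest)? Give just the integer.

Key is 97 > 64 bytes, so it is hashed to 20 bytes then zero-padded to 64: |K'| = 64.
Outer input = (K'⊕opad) ∥ H(inner) → 64 + 20 = 84 bytes.

84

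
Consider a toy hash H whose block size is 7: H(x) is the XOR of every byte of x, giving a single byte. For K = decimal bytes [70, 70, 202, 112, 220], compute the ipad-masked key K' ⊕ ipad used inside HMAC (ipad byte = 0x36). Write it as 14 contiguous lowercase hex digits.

Key decimal bytes [70, 70, 202, 112, 220] = 46 46 ca 70 dc is 5 bytes ≤ B = 7; zero-pad to 7 bytes: K' = 46 46 ca 70 dc 00 00.
XOR each byte with 0x36: 46⊕36=70, 46⊕36=70, ca⊕36=fc, 70⊕36=46, dc⊕36=ea, 00⊕36=36, 00⊕36=36.

7070fc46ea3636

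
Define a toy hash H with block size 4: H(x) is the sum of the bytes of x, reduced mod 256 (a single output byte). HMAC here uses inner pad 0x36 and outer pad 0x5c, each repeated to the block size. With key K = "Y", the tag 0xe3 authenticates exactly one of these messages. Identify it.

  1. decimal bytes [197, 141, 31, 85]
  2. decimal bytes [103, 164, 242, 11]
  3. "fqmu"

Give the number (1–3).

Key "Y" = 59 is 1 byte ≤ B = 4; zero-pad to 4 bytes: K' = 59 00 00 00.
K' ⊕ ipad = 6f 36 36 36; K' ⊕ opad = 05 5c 5c 5c.
m1: inner = H(6f 36 36 36 c5 8d 1f 55) = d7; tag = H(05 5c 5c 5c d7) = f0
m2: inner = H(6f 36 36 36 67 a4 f2 0b) = 19; tag = H(05 5c 5c 5c 19) = 32
m3: inner = H(6f 36 36 36 66 71 6d 75) = ca; tag = H(05 5c 5c 5c ca) = e3 ← matches

3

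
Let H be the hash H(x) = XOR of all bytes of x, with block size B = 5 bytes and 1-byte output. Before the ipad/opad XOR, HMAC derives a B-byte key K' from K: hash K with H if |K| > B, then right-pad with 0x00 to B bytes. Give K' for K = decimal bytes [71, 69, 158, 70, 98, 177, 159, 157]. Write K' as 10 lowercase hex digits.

|K| = 8 > B = 5, so first hash the key.
H(K): XOR 47⊕45⊕9e⊕46⊕62⊕b1⊕9f⊕9d = 0b.
Zero-pad H(K) = 0b to 5 bytes: K' = 0b 00 00 00 00.

0b00000000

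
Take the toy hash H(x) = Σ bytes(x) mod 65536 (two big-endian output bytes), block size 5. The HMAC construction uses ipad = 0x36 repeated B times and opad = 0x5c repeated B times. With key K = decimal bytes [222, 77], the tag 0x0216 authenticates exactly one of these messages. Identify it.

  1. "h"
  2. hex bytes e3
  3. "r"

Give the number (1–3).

Key decimal bytes [222, 77] = de 4d is 2 bytes ≤ B = 5; zero-pad to 5 bytes: K' = de 4d 00 00 00.
K' ⊕ ipad = e8 7b 36 36 36; K' ⊕ opad = 82 11 5c 5c 5c.
m1: inner = H(e8 7b 36 36 36 68) = 02 6d; tag = H(82 11 5c 5c 5c 02 6d) = 0216 ← matches
m2: inner = H(e8 7b 36 36 36 e3) = 02 e8; tag = H(82 11 5c 5c 5c 02 e8) = 0291
m3: inner = H(e8 7b 36 36 36 72) = 02 77; tag = H(82 11 5c 5c 5c 02 77) = 0220

1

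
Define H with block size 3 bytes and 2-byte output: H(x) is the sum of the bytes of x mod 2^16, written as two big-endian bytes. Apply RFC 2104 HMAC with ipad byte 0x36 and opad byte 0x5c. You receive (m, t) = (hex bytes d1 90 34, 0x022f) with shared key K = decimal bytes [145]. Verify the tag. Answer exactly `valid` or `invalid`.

valid

Key decimal bytes [145] = 91 is 1 byte ≤ B = 3; zero-pad to 3 bytes: K' = 91 00 00.
K' ⊕ ipad = a7 36 36; K' ⊕ opad = cd 5c 5c.
Inner hash: sum = 167+54+54+209+144+52 = 680 → 02 a8.
Outer hash (recomputed tag): sum = 205+92+92+2+168 = 559 → 02 2f.
Recomputed tag = 022f; claimed = 022f → match.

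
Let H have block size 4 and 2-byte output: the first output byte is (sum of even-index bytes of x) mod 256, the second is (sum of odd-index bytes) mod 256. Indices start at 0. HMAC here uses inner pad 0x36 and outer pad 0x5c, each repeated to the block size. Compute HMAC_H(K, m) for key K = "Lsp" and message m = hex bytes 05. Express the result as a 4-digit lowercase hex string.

Key "Lsp" = 4c 73 70 is 3 bytes ≤ B = 4; zero-pad to 4 bytes: K' = 4c 73 70 00.
K' ⊕ ipad = 7a 45 46 36.  K' ⊕ opad = 10 2f 2c 5c.
Inner input = (K'⊕ipad) ∥ m = 7a 45 46 36 ∥ 05.
Inner hash: even-index sum = 197 mod 256 = 197; odd-index sum = 123 mod 256 = 123 → c5 7b.
Outer input = (K'⊕opad) ∥ inner = 10 2f 2c 5c ∥ c5 7b.
Outer hash (tag): even-index sum = 257 mod 256 = 1; odd-index sum = 262 mod 256 = 6 → 01 06.

0106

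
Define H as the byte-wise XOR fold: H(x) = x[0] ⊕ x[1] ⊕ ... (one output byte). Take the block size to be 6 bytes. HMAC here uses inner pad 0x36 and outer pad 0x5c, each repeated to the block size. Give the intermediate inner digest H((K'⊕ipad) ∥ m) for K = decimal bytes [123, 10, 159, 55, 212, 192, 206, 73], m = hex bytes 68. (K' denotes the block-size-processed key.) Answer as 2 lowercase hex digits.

22

Key decimal bytes [123, 10, 159, 55, 212, 192, 206, 73] = 7b 0a 9f 37 d4 c0 ce 49 is 8 bytes > B = 6, so hash it first: H(key) = 4a, then zero-pad to 6 bytes: K' = 4a 00 00 00 00 00.
K' ⊕ ipad = 7c 36 36 36 36 36.
Inner input = 7c 36 36 36 36 36 ∥ 68.
Inner hash: XOR 7c⊕36⊕36⊕36⊕36⊕36⊕68 = 22.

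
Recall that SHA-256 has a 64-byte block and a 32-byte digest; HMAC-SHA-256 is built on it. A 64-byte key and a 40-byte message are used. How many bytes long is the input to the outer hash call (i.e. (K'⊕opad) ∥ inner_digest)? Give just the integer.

96

Key is 64 ≤ 64 bytes, zero-padded: |K'| = 64.
Outer input = (K'⊕opad) ∥ H(inner) → 64 + 32 = 96 bytes.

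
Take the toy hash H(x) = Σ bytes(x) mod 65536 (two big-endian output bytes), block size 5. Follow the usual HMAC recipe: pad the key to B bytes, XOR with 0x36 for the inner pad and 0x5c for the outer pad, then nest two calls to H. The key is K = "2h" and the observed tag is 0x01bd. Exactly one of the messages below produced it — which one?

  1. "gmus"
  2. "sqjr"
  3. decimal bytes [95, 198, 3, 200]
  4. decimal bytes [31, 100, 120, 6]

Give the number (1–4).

Key "2h" = 32 68 is 2 bytes ≤ B = 5; zero-pad to 5 bytes: K' = 32 68 00 00 00.
K' ⊕ ipad = 04 5e 36 36 36; K' ⊕ opad = 6e 34 5c 5c 5c.
m1: inner = H(04 5e 36 36 36 67 6d 75 73) = 02 c0; tag = H(6e 34 5c 5c 5c 02 c0) = 0278
m2: inner = H(04 5e 36 36 36 73 71 6a 72) = 02 c4; tag = H(6e 34 5c 5c 5c 02 c4) = 027c
m3: inner = H(04 5e 36 36 36 5f c6 03 c8) = 02 f4; tag = H(6e 34 5c 5c 5c 02 f4) = 02ac
m4: inner = H(04 5e 36 36 36 1f 64 78 06) = 02 05; tag = H(6e 34 5c 5c 5c 02 05) = 01bd ← matches

4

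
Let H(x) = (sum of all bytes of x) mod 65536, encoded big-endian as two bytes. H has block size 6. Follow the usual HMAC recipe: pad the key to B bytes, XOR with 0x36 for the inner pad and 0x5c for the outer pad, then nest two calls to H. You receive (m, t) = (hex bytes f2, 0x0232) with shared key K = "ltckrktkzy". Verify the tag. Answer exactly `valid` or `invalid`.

valid

Key "ltckrktkzy" = 6c 74 63 6b 72 6b 74 6b 7a 79 is 10 bytes > B = 6, so hash it first: H(key) = 04 5d, then zero-pad to 6 bytes: K' = 04 5d 00 00 00 00.
K' ⊕ ipad = 32 6b 36 36 36 36; K' ⊕ opad = 58 01 5c 5c 5c 5c.
Inner hash: sum = 50+107+54+54+54+54+242 = 615 → 02 67.
Outer hash (recomputed tag): sum = 88+1+92+92+92+92+2+103 = 562 → 02 32.
Recomputed tag = 0232; claimed = 0232 → match.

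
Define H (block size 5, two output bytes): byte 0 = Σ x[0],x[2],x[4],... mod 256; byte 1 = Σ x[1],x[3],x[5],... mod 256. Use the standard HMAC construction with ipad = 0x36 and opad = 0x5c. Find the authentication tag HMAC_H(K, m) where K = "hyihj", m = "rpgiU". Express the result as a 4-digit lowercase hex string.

Key "hyihj" = 68 79 69 68 6a is exactly B = 5 bytes: K' = 68 79 69 68 6a.
K' ⊕ ipad = 5e 4f 5f 5e 5c.  K' ⊕ opad = 34 25 35 34 36.
Inner input = (K'⊕ipad) ∥ m = 5e 4f 5f 5e 5c ∥ 72 70 67 69 55.
Inner hash: even-index sum = 498 mod 256 = 242; odd-index sum = 475 mod 256 = 219 → f2 db.
Outer input = (K'⊕opad) ∥ inner = 34 25 35 34 36 ∥ f2 db.
Outer hash (tag): even-index sum = 378 mod 256 = 122; odd-index sum = 331 mod 256 = 75 → 7a 4b.

7a4b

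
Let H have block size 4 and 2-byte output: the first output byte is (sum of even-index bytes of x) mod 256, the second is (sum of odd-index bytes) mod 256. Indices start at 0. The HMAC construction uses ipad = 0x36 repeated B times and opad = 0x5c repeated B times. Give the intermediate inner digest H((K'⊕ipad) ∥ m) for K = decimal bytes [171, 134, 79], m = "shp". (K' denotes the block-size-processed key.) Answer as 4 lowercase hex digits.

f94e

Key decimal bytes [171, 134, 79] = ab 86 4f is 3 bytes ≤ B = 4; zero-pad to 4 bytes: K' = ab 86 4f 00.
K' ⊕ ipad = 9d b0 79 36.
Inner input = 9d b0 79 36 ∥ 73 68 70.
Inner hash: even-index sum = 505 mod 256 = 249; odd-index sum = 334 mod 256 = 78 → f9 4e.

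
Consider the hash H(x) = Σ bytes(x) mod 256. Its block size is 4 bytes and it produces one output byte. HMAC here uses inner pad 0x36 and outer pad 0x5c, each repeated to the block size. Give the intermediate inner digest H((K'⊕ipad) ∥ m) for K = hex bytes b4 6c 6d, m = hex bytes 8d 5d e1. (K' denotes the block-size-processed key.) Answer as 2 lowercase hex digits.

38

Key hex bytes b4 6c 6d is 3 bytes ≤ B = 4; zero-pad to 4 bytes: K' = b4 6c 6d 00.
K' ⊕ ipad = 82 5a 5b 36.
Inner input = 82 5a 5b 36 ∥ 8d 5d e1.
Inner hash: sum = 130+90+91+54+141+93+225 = 824; mod 256 = 56 → 38.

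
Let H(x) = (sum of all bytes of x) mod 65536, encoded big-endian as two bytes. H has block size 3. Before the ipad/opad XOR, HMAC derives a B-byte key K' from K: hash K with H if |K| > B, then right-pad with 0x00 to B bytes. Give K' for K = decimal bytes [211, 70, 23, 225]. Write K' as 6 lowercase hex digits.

021100

|K| = 4 > B = 3, so first hash the key.
H(K): sum = 211+70+23+225 = 529 → 02 11.
Zero-pad H(K) = 02 11 to 3 bytes: K' = 02 11 00.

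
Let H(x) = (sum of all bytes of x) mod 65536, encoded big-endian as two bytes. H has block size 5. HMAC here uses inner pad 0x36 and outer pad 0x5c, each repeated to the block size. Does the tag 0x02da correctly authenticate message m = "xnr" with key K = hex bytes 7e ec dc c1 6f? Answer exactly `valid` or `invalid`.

Key hex bytes 7e ec dc c1 6f is exactly B = 5 bytes: K' = 7e ec dc c1 6f.
K' ⊕ ipad = 48 da ea f7 59; K' ⊕ opad = 22 b0 80 9d 33.
Inner hash: sum = 72+218+234+247+89+120+110+114 = 1204 → 04 b4.
Outer hash (recomputed tag): sum = 34+176+128+157+51+4+180 = 730 → 02 da.
Recomputed tag = 02da; claimed = 02da → match.

valid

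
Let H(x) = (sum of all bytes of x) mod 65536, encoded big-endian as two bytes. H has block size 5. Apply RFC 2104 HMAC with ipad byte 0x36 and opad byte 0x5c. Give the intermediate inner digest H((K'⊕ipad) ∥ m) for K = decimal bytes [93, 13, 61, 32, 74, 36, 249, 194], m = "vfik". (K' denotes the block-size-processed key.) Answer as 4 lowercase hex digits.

034c

Key decimal bytes [93, 13, 61, 32, 74, 36, 249, 194] = 5d 0d 3d 20 4a 24 f9 c2 is 8 bytes > B = 5, so hash it first: H(key) = 02 f0, then zero-pad to 5 bytes: K' = 02 f0 00 00 00.
K' ⊕ ipad = 34 c6 36 36 36.
Inner input = 34 c6 36 36 36 ∥ 76 66 69 6b.
Inner hash: sum = 52+198+54+54+54+118+102+105+107 = 844 → 03 4c.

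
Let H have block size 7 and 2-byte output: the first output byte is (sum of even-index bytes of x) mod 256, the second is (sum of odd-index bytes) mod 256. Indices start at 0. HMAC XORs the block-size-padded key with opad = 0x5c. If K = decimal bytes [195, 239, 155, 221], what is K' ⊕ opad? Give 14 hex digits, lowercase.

9fb3c7815c5c5c

Key decimal bytes [195, 239, 155, 221] = c3 ef 9b dd is 4 bytes ≤ B = 7; zero-pad to 7 bytes: K' = c3 ef 9b dd 00 00 00.
XOR each byte with 0x5c: c3⊕5c=9f, ef⊕5c=b3, 9b⊕5c=c7, dd⊕5c=81, 00⊕5c=5c, 00⊕5c=5c, 00⊕5c=5c.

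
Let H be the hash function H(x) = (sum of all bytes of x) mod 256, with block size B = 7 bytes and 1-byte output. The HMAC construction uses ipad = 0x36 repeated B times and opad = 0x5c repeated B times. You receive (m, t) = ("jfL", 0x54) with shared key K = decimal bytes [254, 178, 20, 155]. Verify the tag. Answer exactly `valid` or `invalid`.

Key decimal bytes [254, 178, 20, 155] = fe b2 14 9b is 4 bytes ≤ B = 7; zero-pad to 7 bytes: K' = fe b2 14 9b 00 00 00.
K' ⊕ ipad = c8 84 22 ad 36 36 36; K' ⊕ opad = a2 ee 48 c7 5c 5c 5c.
Inner hash: sum = 200+132+34+173+54+54+54+106+102+76 = 985; mod 256 = 217 → d9.
Outer hash (recomputed tag): sum = 162+238+72+199+92+92+92+217 = 1164; mod 256 = 140 → 8c.
Recomputed tag = 8c; claimed = 54 → mismatch.

invalid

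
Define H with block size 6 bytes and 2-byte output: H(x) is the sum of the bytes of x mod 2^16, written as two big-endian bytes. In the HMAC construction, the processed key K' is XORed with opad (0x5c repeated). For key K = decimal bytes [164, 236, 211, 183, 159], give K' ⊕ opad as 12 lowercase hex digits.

f8b08febc35c

Key decimal bytes [164, 236, 211, 183, 159] = a4 ec d3 b7 9f is 5 bytes ≤ B = 6; zero-pad to 6 bytes: K' = a4 ec d3 b7 9f 00.
XOR each byte with 0x5c: a4⊕5c=f8, ec⊕5c=b0, d3⊕5c=8f, b7⊕5c=eb, 9f⊕5c=c3, 00⊕5c=5c.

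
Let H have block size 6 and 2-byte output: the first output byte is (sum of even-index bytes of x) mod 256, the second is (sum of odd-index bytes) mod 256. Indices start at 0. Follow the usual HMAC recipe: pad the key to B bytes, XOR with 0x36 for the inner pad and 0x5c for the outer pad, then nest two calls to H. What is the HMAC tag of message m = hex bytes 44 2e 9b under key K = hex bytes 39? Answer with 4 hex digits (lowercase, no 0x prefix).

Key hex bytes 39 is 1 byte ≤ B = 6; zero-pad to 6 bytes: K' = 39 00 00 00 00 00.
K' ⊕ ipad = 0f 36 36 36 36 36.  K' ⊕ opad = 65 5c 5c 5c 5c 5c.
Inner input = (K'⊕ipad) ∥ m = 0f 36 36 36 36 36 ∥ 44 2e 9b.
Inner hash: even-index sum = 346 mod 256 = 90; odd-index sum = 208 mod 256 = 208 → 5a d0.
Outer input = (K'⊕opad) ∥ inner = 65 5c 5c 5c 5c 5c ∥ 5a d0.
Outer hash (tag): even-index sum = 375 mod 256 = 119; odd-index sum = 484 mod 256 = 228 → 77 e4.

77e4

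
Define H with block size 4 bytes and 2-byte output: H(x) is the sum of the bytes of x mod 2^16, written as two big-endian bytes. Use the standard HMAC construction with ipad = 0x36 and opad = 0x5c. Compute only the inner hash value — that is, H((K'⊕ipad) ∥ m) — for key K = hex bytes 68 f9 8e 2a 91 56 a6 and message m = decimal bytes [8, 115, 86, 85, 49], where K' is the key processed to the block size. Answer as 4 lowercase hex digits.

0288

Key hex bytes 68 f9 8e 2a 91 56 a6 is 7 bytes > B = 4, so hash it first: H(key) = 03 a6, then zero-pad to 4 bytes: K' = 03 a6 00 00.
K' ⊕ ipad = 35 90 36 36.
Inner input = 35 90 36 36 ∥ 08 73 56 55 31.
Inner hash: sum = 53+144+54+54+8+115+86+85+49 = 648 → 02 88.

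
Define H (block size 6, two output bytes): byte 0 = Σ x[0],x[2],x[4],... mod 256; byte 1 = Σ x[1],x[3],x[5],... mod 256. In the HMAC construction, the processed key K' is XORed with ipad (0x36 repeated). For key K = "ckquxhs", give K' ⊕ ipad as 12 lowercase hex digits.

897e36363636

Key "ckquxhs" = 63 6b 71 75 78 68 73 is 7 bytes > B = 6, so hash it first: H(key) = bf 48, then zero-pad to 6 bytes: K' = bf 48 00 00 00 00.
XOR each byte with 0x36: bf⊕36=89, 48⊕36=7e, 00⊕36=36, 00⊕36=36, 00⊕36=36, 00⊕36=36.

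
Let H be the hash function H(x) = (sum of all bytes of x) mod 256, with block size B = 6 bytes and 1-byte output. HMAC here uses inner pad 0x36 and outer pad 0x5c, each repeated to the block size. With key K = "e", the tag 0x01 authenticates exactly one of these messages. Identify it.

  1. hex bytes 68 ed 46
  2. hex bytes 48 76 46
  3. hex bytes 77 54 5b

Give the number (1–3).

Key "e" = 65 is 1 byte ≤ B = 6; zero-pad to 6 bytes: K' = 65 00 00 00 00 00.
K' ⊕ ipad = 53 36 36 36 36 36; K' ⊕ opad = 39 5c 5c 5c 5c 5c.
m1: inner = H(53 36 36 36 36 36 68 ed 46) = fc; tag = H(39 5c 5c 5c 5c 5c fc) = 01 ← matches
m2: inner = H(53 36 36 36 36 36 48 76 46) = 65; tag = H(39 5c 5c 5c 5c 5c 65) = 6a
m3: inner = H(53 36 36 36 36 36 77 54 5b) = 87; tag = H(39 5c 5c 5c 5c 5c 87) = 8c

1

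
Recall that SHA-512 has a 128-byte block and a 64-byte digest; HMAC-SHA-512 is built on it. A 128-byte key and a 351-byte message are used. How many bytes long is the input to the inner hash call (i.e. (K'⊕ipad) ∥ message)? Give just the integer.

479

Key is 128 ≤ 128 bytes, zero-padded: |K'| = 128.
Inner input = (K'⊕ipad) ∥ m → 128 + 351 = 479 bytes.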